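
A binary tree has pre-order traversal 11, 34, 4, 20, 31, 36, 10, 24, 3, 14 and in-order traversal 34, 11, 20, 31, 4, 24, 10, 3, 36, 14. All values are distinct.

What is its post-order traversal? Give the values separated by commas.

The first element of pre-order is the root; it splits in-order into left and right subtrees.
Root 11: left subtree has 1 node {34}, right has 8 {20, 31, 4, 24, 10, 3, 36, 14}.
  Root 4: left subtree has 2 nodes {20, 31}, right has 5 {24, 10, 3, 36, 14}.
    Root 20: left subtree has 0 nodes { }, right has 1 {31}.
    Root 36: left subtree has 3 nodes {24, 10, 3}, right has 1 {14}.
      Root 10: left subtree has 1 node {24}, right has 1 {3}.

34, 31, 20, 24, 3, 10, 14, 36, 4, 11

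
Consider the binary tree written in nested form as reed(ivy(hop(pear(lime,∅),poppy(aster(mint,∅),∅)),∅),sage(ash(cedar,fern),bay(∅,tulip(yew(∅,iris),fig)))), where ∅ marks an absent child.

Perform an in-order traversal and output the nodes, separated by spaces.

lime pear hop mint aster poppy ivy reed cedar ash fern sage bay yew iris tulip fig

In-order visits the left subtree, then the node, then the right subtree.
At reed: go left to ivy.
  At ivy: go left to hop.
    At hop: go left to pear.
      At pear: go left to lime.
        lime is a leaf — visit lime.
      Visit pear.
      At pear: no right child.
    Visit hop.
    At hop: go right to poppy.
      At poppy: go left to aster.
        At aster: go left to mint.
          mint is a leaf — visit mint.
        Visit aster.
        At aster: no right child.
      Visit poppy.
      At poppy: no right child.
  Visit ivy.
  At ivy: no right child.
Visit reed.
At reed: go right to sage.
  At sage: go left to ash.
    At ash: go left to cedar.
      cedar is a leaf — visit cedar.
    Visit ash.
    At ash: go right to fern.
      fern is a leaf — visit fern.
  Visit sage.
  At sage: go right to bay.
    At bay: no left child.
    Visit bay.
    At bay: go right to tulip.
      At tulip: go left to yew.
        At yew: no left child.
        Visit yew.
        At yew: go right to iris.
          iris is a leaf — visit iris.
      Visit tulip.
      At tulip: go right to fig.
        fig is a leaf — visit fig.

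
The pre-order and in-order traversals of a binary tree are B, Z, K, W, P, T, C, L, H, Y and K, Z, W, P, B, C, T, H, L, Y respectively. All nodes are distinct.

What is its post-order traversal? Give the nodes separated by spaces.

K P W Z C H Y L T B

The first element of pre-order is the root; it splits in-order into left and right subtrees.
Root B: left subtree has 4 nodes {K, Z, W, P}, right has 5 {C, T, H, L, Y}.
  Root Z: left subtree has 1 node {K}, right has 2 {W, P}.
    Root W: left subtree has 0 nodes { }, right has 1 {P}.
  Root T: left subtree has 1 node {C}, right has 3 {H, L, Y}.
    Root L: left subtree has 1 node {H}, right has 1 {Y}.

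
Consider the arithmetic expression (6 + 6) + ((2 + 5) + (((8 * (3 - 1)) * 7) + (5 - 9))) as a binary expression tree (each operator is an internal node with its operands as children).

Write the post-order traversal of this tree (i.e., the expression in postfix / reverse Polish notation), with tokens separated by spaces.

6 6 + 2 5 + 8 3 1 - * 7 * 5 9 - + + +

Post-order on an expression tree gives postfix notation: for each operator, emit left operand, right operand, then the operator.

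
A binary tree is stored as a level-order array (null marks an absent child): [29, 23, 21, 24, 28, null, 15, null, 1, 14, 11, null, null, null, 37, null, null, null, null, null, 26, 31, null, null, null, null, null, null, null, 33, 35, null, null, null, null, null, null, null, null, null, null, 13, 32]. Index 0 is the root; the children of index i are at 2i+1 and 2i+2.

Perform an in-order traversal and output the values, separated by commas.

24, 1, 23, 14, 13, 26, 32, 28, 31, 11, 29, 21, 15, 33, 37, 35

In-order visits the left subtree, then the node, then the right subtree.
At 29: go left to 23.
  At 23: go left to 24.
    At 24: no left child.
    Visit 24.
    At 24: go right to 1.
      1 is a leaf — visit 1.
  Visit 23.
  At 23: go right to 28.
    At 28: go left to 14.
      At 14: no left child.
      Visit 14.
      At 14: go right to 26.
        At 26: go left to 13.
          13 is a leaf — visit 13.
        Visit 26.
        At 26: go right to 32.
          32 is a leaf — visit 32.
    Visit 28.
    At 28: go right to 11.
      At 11: go left to 31.
        31 is a leaf — visit 31.
      Visit 11.
      At 11: no right child.
Visit 29.
At 29: go right to 21.
  At 21: no left child.
  Visit 21.
  At 21: go right to 15.
    At 15: no left child.
    Visit 15.
    At 15: go right to 37.
      At 37: go left to 33.
        33 is a leaf — visit 33.
      Visit 37.
      At 37: go right to 35.
        35 is a leaf — visit 35.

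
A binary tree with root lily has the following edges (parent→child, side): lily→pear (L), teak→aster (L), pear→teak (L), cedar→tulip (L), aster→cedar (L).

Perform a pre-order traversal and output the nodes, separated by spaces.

lily pear teak aster cedar tulip

Pre-order visits the node, then its left subtree, then its right subtree.
Visit lily.
At lily: go left to pear.
  Visit pear.
  At pear: go left to teak.
    Visit teak.
    At teak: go left to aster.
      Visit aster.
      At aster: go left to cedar.
        Visit cedar.
        At cedar: go left to tulip.
          tulip is a leaf — visit tulip.
        At cedar: no right child.
      At aster: no right child.
    At teak: no right child.
  At pear: no right child.
At lily: no right child.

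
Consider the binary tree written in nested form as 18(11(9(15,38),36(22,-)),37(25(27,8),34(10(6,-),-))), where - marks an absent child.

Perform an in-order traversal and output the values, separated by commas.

In-order visits the left subtree, then the node, then the right subtree.
At 18: go left to 11.
  At 11: go left to 9.
    At 9: go left to 15.
      15 is a leaf — visit 15.
    Visit 9.
    At 9: go right to 38.
      38 is a leaf — visit 38.
  Visit 11.
  At 11: go right to 36.
    At 36: go left to 22.
      22 is a leaf — visit 22.
    Visit 36.
    At 36: no right child.
Visit 18.
At 18: go right to 37.
  At 37: go left to 25.
    At 25: go left to 27.
      27 is a leaf — visit 27.
    Visit 25.
    At 25: go right to 8.
      8 is a leaf — visit 8.
  Visit 37.
  At 37: go right to 34.
    At 34: go left to 10.
      At 10: go left to 6.
        6 is a leaf — visit 6.
      Visit 10.
      At 10: no right child.
    Visit 34.
    At 34: no right child.

15, 9, 38, 11, 22, 36, 18, 27, 25, 8, 37, 6, 10, 34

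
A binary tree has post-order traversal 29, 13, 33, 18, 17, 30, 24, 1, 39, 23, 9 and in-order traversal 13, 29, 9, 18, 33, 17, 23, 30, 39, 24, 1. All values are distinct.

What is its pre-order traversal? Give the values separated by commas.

The last element of post-order is the root; it splits in-order into left and right subtrees.
Root 9: left subtree has 2 nodes {13, 29}, right has 8 {18, 33, 17, 23, 30, 39, 24, 1}.
  Root 13: left subtree has 0 nodes { }, right has 1 {29}.
  Root 23: left subtree has 3 nodes {18, 33, 17}, right has 4 {30, 39, 24, 1}.
    Root 17: left subtree has 2 nodes {18, 33}, right has 0 { }.
      Root 18: left subtree has 0 nodes { }, right has 1 {33}.
    Root 39: left subtree has 1 node {30}, right has 2 {24, 1}.
      Root 1: left subtree has 1 node {24}, right has 0 { }.

9, 13, 29, 23, 17, 18, 33, 39, 30, 1, 24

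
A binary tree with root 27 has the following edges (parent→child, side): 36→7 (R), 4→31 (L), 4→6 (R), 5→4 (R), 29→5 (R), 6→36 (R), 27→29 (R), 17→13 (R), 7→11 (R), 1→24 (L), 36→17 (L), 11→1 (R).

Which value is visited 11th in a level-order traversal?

Level-order visits nodes level by level from the root, left to right within each level.
Level 0: 27
Level 1: 29
Level 2: 5
Level 3: 4
Level 4: 31, 6
Level 5: 36
Level 6: 17, 7
Level 7: 13, 11
Level 8: 1
Level 9: 24
Full level-order sequence: 27, 29, 5, 4, 31, 6, 36, 17, 7, 13, 11, 1, 24.

11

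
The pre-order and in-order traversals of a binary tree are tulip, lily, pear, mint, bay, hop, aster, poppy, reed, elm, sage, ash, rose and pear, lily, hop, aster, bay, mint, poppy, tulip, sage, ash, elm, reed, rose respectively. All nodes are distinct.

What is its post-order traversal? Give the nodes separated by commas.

The first element of pre-order is the root; it splits in-order into left and right subtrees.
Root tulip: left subtree has 7 nodes {pear, lily, hop, aster, bay, mint, poppy}, right has 5 {sage, ash, elm, reed, rose}.
  Root lily: left subtree has 1 node {pear}, right has 5 {hop, aster, bay, mint, poppy}.
    Root mint: left subtree has 3 nodes {hop, aster, bay}, right has 1 {poppy}.
      Root bay: left subtree has 2 nodes {hop, aster}, right has 0 { }.
        Root hop: left subtree has 0 nodes { }, right has 1 {aster}.
  Root reed: left subtree has 3 nodes {sage, ash, elm}, right has 1 {rose}.
    Root elm: left subtree has 2 nodes {sage, ash}, right has 0 { }.
      Root sage: left subtree has 0 nodes { }, right has 1 {ash}.

pear, aster, hop, bay, poppy, mint, lily, ash, sage, elm, rose, reed, tulip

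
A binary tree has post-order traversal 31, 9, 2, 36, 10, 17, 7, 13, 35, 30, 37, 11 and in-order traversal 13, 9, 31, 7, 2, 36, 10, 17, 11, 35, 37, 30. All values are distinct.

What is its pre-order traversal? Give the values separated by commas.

11, 13, 7, 9, 31, 17, 10, 36, 2, 37, 35, 30

The last element of post-order is the root; it splits in-order into left and right subtrees.
Root 11: left subtree has 8 nodes {13, 9, 31, 7, 2, 36, 10, 17}, right has 3 {35, 37, 30}.
  Root 13: left subtree has 0 nodes { }, right has 7 {9, 31, 7, 2, 36, 10, 17}.
    Root 7: left subtree has 2 nodes {9, 31}, right has 4 {2, 36, 10, 17}.
      Root 9: left subtree has 0 nodes { }, right has 1 {31}.
      Root 17: left subtree has 3 nodes {2, 36, 10}, right has 0 { }.
        Root 10: left subtree has 2 nodes {2, 36}, right has 0 { }.
          Root 36: left subtree has 1 node {2}, right has 0 { }.
  Root 37: left subtree has 1 node {35}, right has 1 {30}.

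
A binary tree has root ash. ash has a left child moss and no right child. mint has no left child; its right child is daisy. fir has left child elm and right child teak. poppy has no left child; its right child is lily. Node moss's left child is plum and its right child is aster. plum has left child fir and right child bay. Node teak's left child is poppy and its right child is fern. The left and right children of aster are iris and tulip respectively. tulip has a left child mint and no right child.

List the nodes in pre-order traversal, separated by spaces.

ash moss plum fir elm teak poppy lily fern bay aster iris tulip mint daisy

Pre-order visits the node, then its left subtree, then its right subtree.
Visit ash.
At ash: go left to moss.
  Visit moss.
  At moss: go left to plum.
    Visit plum.
    At plum: go left to fir.
      Visit fir.
      At fir: go left to elm.
        elm is a leaf — visit elm.
      At fir: go right to teak.
        Visit teak.
        At teak: go left to poppy.
          Visit poppy.
          At poppy: no left child.
          At poppy: go right to lily.
            lily is a leaf — visit lily.
        At teak: go right to fern.
          fern is a leaf — visit fern.
    At plum: go right to bay.
      bay is a leaf — visit bay.
  At moss: go right to aster.
    Visit aster.
    At aster: go left to iris.
      iris is a leaf — visit iris.
    At aster: go right to tulip.
      Visit tulip.
      At tulip: go left to mint.
        Visit mint.
        At mint: no left child.
        At mint: go right to daisy.
          daisy is a leaf — visit daisy.
      At tulip: no right child.
At ash: no right child.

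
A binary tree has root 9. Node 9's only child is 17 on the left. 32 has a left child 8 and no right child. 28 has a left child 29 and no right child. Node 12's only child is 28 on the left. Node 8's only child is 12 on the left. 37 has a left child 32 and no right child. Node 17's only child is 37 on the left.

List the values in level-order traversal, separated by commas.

Level-order visits nodes level by level from the root, left to right within each level.
Level 0: 9
Level 1: 17
Level 2: 37
Level 3: 32
Level 4: 8
Level 5: 12
Level 6: 28
Level 7: 29

9, 17, 37, 32, 8, 12, 28, 29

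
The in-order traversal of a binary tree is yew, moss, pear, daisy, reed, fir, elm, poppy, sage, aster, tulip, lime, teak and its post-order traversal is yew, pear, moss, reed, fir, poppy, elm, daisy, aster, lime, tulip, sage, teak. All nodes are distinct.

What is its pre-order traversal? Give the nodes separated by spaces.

teak sage daisy moss yew pear elm fir reed poppy tulip aster lime

The last element of post-order is the root; it splits in-order into left and right subtrees.
Root teak: left subtree has 12 nodes {yew, moss, pear, daisy, reed, fir, elm, poppy, sage, aster, tulip, lime}, right has 0 { }.
  Root sage: left subtree has 8 nodes {yew, moss, pear, daisy, reed, fir, elm, poppy}, right has 3 {aster, tulip, lime}.
    Root daisy: left subtree has 3 nodes {yew, moss, pear}, right has 4 {reed, fir, elm, poppy}.
      Root moss: left subtree has 1 node {yew}, right has 1 {pear}.
      Root elm: left subtree has 2 nodes {reed, fir}, right has 1 {poppy}.
        Root fir: left subtree has 1 node {reed}, right has 0 { }.
    Root tulip: left subtree has 1 node {aster}, right has 1 {lime}.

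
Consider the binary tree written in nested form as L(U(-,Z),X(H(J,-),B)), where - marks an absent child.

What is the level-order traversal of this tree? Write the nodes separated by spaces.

Level-order visits nodes level by level from the root, left to right within each level.
Level 0: L
Level 1: U, X
Level 2: Z, H, B
Level 3: J

L U X Z H B J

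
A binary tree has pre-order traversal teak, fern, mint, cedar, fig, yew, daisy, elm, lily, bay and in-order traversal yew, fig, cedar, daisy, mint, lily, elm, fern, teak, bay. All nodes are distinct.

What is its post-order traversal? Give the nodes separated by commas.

yew, fig, daisy, cedar, lily, elm, mint, fern, bay, teak

The first element of pre-order is the root; it splits in-order into left and right subtrees.
Root teak: left subtree has 8 nodes {yew, fig, cedar, daisy, mint, lily, elm, fern}, right has 1 {bay}.
  Root fern: left subtree has 7 nodes {yew, fig, cedar, daisy, mint, lily, elm}, right has 0 { }.
    Root mint: left subtree has 4 nodes {yew, fig, cedar, daisy}, right has 2 {lily, elm}.
      Root cedar: left subtree has 2 nodes {yew, fig}, right has 1 {daisy}.
        Root fig: left subtree has 1 node {yew}, right has 0 { }.
      Root elm: left subtree has 1 node {lily}, right has 0 { }.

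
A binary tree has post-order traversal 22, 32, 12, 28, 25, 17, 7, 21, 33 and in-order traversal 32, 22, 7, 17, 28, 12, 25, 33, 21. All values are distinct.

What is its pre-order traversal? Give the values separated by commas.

33, 7, 32, 22, 17, 25, 28, 12, 21

The last element of post-order is the root; it splits in-order into left and right subtrees.
Root 33: left subtree has 7 nodes {32, 22, 7, 17, 28, 12, 25}, right has 1 {21}.
  Root 7: left subtree has 2 nodes {32, 22}, right has 4 {17, 28, 12, 25}.
    Root 32: left subtree has 0 nodes { }, right has 1 {22}.
    Root 17: left subtree has 0 nodes { }, right has 3 {28, 12, 25}.
      Root 25: left subtree has 2 nodes {28, 12}, right has 0 { }.
        Root 28: left subtree has 0 nodes { }, right has 1 {12}.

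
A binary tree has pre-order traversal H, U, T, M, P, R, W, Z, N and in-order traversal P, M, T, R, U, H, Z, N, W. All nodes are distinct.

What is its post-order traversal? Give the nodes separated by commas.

P, M, R, T, U, N, Z, W, H

The first element of pre-order is the root; it splits in-order into left and right subtrees.
Root H: left subtree has 5 nodes {P, M, T, R, U}, right has 3 {Z, N, W}.
  Root U: left subtree has 4 nodes {P, M, T, R}, right has 0 { }.
    Root T: left subtree has 2 nodes {P, M}, right has 1 {R}.
      Root M: left subtree has 1 node {P}, right has 0 { }.
  Root W: left subtree has 2 nodes {Z, N}, right has 0 { }.
    Root Z: left subtree has 0 nodes { }, right has 1 {N}.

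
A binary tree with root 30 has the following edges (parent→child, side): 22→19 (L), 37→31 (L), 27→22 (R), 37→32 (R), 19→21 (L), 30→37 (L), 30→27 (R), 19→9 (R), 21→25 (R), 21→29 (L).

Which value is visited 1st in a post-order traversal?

31

Post-order visits the left subtree, then the right subtree, then the node.
At 30: go left to 37.
  At 37: go left to 31.
    31 is a leaf — visit 31.
  At 37: go right to 32.
    32 is a leaf — visit 32.
  Visit 37.
At 30: go right to 27.
  At 27: no left child.
  At 27: go right to 22.
    At 22: go left to 19.
      At 19: go left to 21.
        At 21: go left to 29.
          29 is a leaf — visit 29.
        At 21: go right to 25.
          25 is a leaf — visit 25.
        Visit 21.
      At 19: go right to 9.
        9 is a leaf — visit 9.
      Visit 19.
    At 22: no right child.
    Visit 22.
  Visit 27.
Visit 30.
Full post-order sequence: 31, 32, 37, 29, 25, 21, 9, 19, 22, 27, 30.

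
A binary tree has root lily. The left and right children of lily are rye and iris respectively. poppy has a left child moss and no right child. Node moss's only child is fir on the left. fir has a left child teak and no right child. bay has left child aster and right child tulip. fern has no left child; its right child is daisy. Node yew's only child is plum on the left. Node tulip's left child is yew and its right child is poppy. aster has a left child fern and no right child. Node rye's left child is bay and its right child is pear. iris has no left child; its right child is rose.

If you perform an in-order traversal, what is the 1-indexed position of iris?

15

In-order visits the left subtree, then the node, then the right subtree.
At lily: go left to rye.
  At rye: go left to bay.
    At bay: go left to aster.
      At aster: go left to fern.
        At fern: no left child.
        Visit fern.
        At fern: go right to daisy.
          daisy is a leaf — visit daisy.
      Visit aster.
      At aster: no right child.
    Visit bay.
    At bay: go right to tulip.
      At tulip: go left to yew.
        At yew: go left to plum.
          plum is a leaf — visit plum.
        Visit yew.
        At yew: no right child.
      Visit tulip.
      At tulip: go right to poppy.
        At poppy: go left to moss.
          At moss: go left to fir.
            At fir: go left to teak.
              teak is a leaf — visit teak.
            Visit fir.
            At fir: no right child.
          Visit moss.
          At moss: no right child.
        Visit poppy.
        At poppy: no right child.
  Visit rye.
  At rye: go right to pear.
    pear is a leaf — visit pear.
Visit lily.
At lily: go right to iris.
  At iris: no left child.
  Visit iris.
  At iris: go right to rose.
    rose is a leaf — visit rose.
Full in-order sequence: fern, daisy, aster, bay, plum, yew, tulip, teak, fir, moss, poppy, rye, pear, lily, iris, rose.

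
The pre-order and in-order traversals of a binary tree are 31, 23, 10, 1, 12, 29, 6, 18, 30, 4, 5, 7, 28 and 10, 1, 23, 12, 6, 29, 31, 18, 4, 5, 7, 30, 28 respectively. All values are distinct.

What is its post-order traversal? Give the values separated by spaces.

The first element of pre-order is the root; it splits in-order into left and right subtrees.
Root 31: left subtree has 6 nodes {10, 1, 23, 12, 6, 29}, right has 6 {18, 4, 5, 7, 30, 28}.
  Root 23: left subtree has 2 nodes {10, 1}, right has 3 {12, 6, 29}.
    Root 10: left subtree has 0 nodes { }, right has 1 {1}.
    Root 12: left subtree has 0 nodes { }, right has 2 {6, 29}.
      Root 29: left subtree has 1 node {6}, right has 0 { }.
  Root 18: left subtree has 0 nodes { }, right has 5 {4, 5, 7, 30, 28}.
    Root 30: left subtree has 3 nodes {4, 5, 7}, right has 1 {28}.
      Root 4: left subtree has 0 nodes { }, right has 2 {5, 7}.
        Root 5: left subtree has 0 nodes { }, right has 1 {7}.

1 10 6 29 12 23 7 5 4 28 30 18 31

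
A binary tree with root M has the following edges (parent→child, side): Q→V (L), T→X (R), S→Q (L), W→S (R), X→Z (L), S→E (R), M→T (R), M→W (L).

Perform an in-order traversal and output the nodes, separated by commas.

W, V, Q, S, E, M, T, Z, X

In-order visits the left subtree, then the node, then the right subtree.
At M: go left to W.
  At W: no left child.
  Visit W.
  At W: go right to S.
    At S: go left to Q.
      At Q: go left to V.
        V is a leaf — visit V.
      Visit Q.
      At Q: no right child.
    Visit S.
    At S: go right to E.
      E is a leaf — visit E.
Visit M.
At M: go right to T.
  At T: no left child.
  Visit T.
  At T: go right to X.
    At X: go left to Z.
      Z is a leaf — visit Z.
    Visit X.
    At X: no right child.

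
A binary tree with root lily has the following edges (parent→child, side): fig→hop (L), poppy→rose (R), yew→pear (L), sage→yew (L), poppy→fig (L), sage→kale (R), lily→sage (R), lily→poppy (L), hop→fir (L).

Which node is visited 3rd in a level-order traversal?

Level-order visits nodes level by level from the root, left to right within each level.
Level 0: lily
Level 1: poppy, sage
Level 2: fig, rose, yew, kale
Level 3: hop, pear
Level 4: fir
Full level-order sequence: lily, poppy, sage, fig, rose, yew, kale, hop, pear, fir.

sage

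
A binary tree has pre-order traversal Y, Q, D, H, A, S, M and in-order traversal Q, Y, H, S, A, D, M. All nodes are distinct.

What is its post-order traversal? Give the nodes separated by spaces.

The first element of pre-order is the root; it splits in-order into left and right subtrees.
Root Y: left subtree has 1 node {Q}, right has 5 {H, S, A, D, M}.
  Root D: left subtree has 3 nodes {H, S, A}, right has 1 {M}.
    Root H: left subtree has 0 nodes { }, right has 2 {S, A}.
      Root A: left subtree has 1 node {S}, right has 0 { }.

Q S A H M D Y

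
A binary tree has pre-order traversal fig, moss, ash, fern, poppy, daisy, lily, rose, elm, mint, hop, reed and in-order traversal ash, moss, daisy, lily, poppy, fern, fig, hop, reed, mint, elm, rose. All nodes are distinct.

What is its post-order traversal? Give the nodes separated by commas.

ash, lily, daisy, poppy, fern, moss, reed, hop, mint, elm, rose, fig

The first element of pre-order is the root; it splits in-order into left and right subtrees.
Root fig: left subtree has 6 nodes {ash, moss, daisy, lily, poppy, fern}, right has 5 {hop, reed, mint, elm, rose}.
  Root moss: left subtree has 1 node {ash}, right has 4 {daisy, lily, poppy, fern}.
    Root fern: left subtree has 3 nodes {daisy, lily, poppy}, right has 0 { }.
      Root poppy: left subtree has 2 nodes {daisy, lily}, right has 0 { }.
        Root daisy: left subtree has 0 nodes { }, right has 1 {lily}.
  Root rose: left subtree has 4 nodes {hop, reed, mint, elm}, right has 0 { }.
    Root elm: left subtree has 3 nodes {hop, reed, mint}, right has 0 { }.
      Root mint: left subtree has 2 nodes {hop, reed}, right has 0 { }.
        Root hop: left subtree has 0 nodes { }, right has 1 {reed}.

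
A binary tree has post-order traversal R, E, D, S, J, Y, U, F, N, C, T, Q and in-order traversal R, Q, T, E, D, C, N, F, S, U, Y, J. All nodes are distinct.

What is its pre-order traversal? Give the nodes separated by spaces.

Q R T C D E N F U S Y J

The last element of post-order is the root; it splits in-order into left and right subtrees.
Root Q: left subtree has 1 node {R}, right has 10 {T, E, D, C, N, F, S, U, Y, J}.
  Root T: left subtree has 0 nodes { }, right has 9 {E, D, C, N, F, S, U, Y, J}.
    Root C: left subtree has 2 nodes {E, D}, right has 6 {N, F, S, U, Y, J}.
      Root D: left subtree has 1 node {E}, right has 0 { }.
      Root N: left subtree has 0 nodes { }, right has 5 {F, S, U, Y, J}.
        Root F: left subtree has 0 nodes { }, right has 4 {S, U, Y, J}.
          Root U: left subtree has 1 node {S}, right has 2 {Y, J}.
            Root Y: left subtree has 0 nodes { }, right has 1 {J}.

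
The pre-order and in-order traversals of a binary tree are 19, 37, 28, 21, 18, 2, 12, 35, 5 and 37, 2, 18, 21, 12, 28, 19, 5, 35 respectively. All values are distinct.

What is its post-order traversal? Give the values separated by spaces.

The first element of pre-order is the root; it splits in-order into left and right subtrees.
Root 19: left subtree has 6 nodes {37, 2, 18, 21, 12, 28}, right has 2 {5, 35}.
  Root 37: left subtree has 0 nodes { }, right has 5 {2, 18, 21, 12, 28}.
    Root 28: left subtree has 4 nodes {2, 18, 21, 12}, right has 0 { }.
      Root 21: left subtree has 2 nodes {2, 18}, right has 1 {12}.
        Root 18: left subtree has 1 node {2}, right has 0 { }.
  Root 35: left subtree has 1 node {5}, right has 0 { }.

2 18 12 21 28 37 5 35 19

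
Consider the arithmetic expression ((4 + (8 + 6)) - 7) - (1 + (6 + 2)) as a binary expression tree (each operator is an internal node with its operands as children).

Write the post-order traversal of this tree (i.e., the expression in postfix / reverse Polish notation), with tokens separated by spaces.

4 8 6 + + 7 - 1 6 2 + + -

Post-order on an expression tree gives postfix notation: for each operator, emit left operand, right operand, then the operator.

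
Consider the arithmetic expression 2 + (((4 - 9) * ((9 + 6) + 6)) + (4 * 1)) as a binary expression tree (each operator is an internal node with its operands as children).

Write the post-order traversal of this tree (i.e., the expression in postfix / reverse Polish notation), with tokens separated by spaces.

Post-order on an expression tree gives postfix notation: for each operator, emit left operand, right operand, then the operator.

2 4 9 - 9 6 + 6 + * 4 1 * + +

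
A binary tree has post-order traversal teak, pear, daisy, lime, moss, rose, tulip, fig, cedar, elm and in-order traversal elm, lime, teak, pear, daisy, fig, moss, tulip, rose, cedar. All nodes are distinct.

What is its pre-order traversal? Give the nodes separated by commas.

elm, cedar, fig, lime, daisy, pear, teak, tulip, moss, rose

The last element of post-order is the root; it splits in-order into left and right subtrees.
Root elm: left subtree has 0 nodes { }, right has 9 {lime, teak, pear, daisy, fig, moss, tulip, rose, cedar}.
  Root cedar: left subtree has 8 nodes {lime, teak, pear, daisy, fig, moss, tulip, rose}, right has 0 { }.
    Root fig: left subtree has 4 nodes {lime, teak, pear, daisy}, right has 3 {moss, tulip, rose}.
      Root lime: left subtree has 0 nodes { }, right has 3 {teak, pear, daisy}.
        Root daisy: left subtree has 2 nodes {teak, pear}, right has 0 { }.
          Root pear: left subtree has 1 node {teak}, right has 0 { }.
      Root tulip: left subtree has 1 node {moss}, right has 1 {rose}.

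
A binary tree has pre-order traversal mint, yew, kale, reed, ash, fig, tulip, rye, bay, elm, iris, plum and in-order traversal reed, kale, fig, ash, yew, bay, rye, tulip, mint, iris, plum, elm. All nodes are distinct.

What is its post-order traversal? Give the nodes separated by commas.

The first element of pre-order is the root; it splits in-order into left and right subtrees.
Root mint: left subtree has 8 nodes {reed, kale, fig, ash, yew, bay, rye, tulip}, right has 3 {iris, plum, elm}.
  Root yew: left subtree has 4 nodes {reed, kale, fig, ash}, right has 3 {bay, rye, tulip}.
    Root kale: left subtree has 1 node {reed}, right has 2 {fig, ash}.
      Root ash: left subtree has 1 node {fig}, right has 0 { }.
    Root tulip: left subtree has 2 nodes {bay, rye}, right has 0 { }.
      Root rye: left subtree has 1 node {bay}, right has 0 { }.
  Root elm: left subtree has 2 nodes {iris, plum}, right has 0 { }.
    Root iris: left subtree has 0 nodes { }, right has 1 {plum}.

reed, fig, ash, kale, bay, rye, tulip, yew, plum, iris, elm, mint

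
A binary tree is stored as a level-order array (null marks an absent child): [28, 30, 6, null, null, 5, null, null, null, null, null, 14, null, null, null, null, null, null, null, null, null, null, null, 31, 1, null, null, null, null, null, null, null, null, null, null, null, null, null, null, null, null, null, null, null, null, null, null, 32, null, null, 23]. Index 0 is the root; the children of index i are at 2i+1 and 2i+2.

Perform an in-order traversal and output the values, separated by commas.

In-order visits the left subtree, then the node, then the right subtree.
At 28: go left to 30.
  30 is a leaf — visit 30.
Visit 28.
At 28: go right to 6.
  At 6: go left to 5.
    At 5: go left to 14.
      At 14: go left to 31.
        At 31: go left to 32.
          32 is a leaf — visit 32.
        Visit 31.
        At 31: no right child.
      Visit 14.
      At 14: go right to 1.
        At 1: no left child.
        Visit 1.
        At 1: go right to 23.
          23 is a leaf — visit 23.
    Visit 5.
    At 5: no right child.
  Visit 6.
  At 6: no right child.

30, 28, 32, 31, 14, 1, 23, 5, 6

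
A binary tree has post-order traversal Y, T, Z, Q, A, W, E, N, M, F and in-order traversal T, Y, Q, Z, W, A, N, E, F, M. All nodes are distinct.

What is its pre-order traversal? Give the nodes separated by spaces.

The last element of post-order is the root; it splits in-order into left and right subtrees.
Root F: left subtree has 8 nodes {T, Y, Q, Z, W, A, N, E}, right has 1 {M}.
  Root N: left subtree has 6 nodes {T, Y, Q, Z, W, A}, right has 1 {E}.
    Root W: left subtree has 4 nodes {T, Y, Q, Z}, right has 1 {A}.
      Root Q: left subtree has 2 nodes {T, Y}, right has 1 {Z}.
        Root T: left subtree has 0 nodes { }, right has 1 {Y}.

F N W Q T Y Z A E M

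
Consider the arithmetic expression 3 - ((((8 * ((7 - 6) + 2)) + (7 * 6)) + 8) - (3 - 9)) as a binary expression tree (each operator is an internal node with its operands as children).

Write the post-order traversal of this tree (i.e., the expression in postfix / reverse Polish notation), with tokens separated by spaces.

Post-order on an expression tree gives postfix notation: for each operator, emit left operand, right operand, then the operator.

3 8 7 6 - 2 + * 7 6 * + 8 + 3 9 - - -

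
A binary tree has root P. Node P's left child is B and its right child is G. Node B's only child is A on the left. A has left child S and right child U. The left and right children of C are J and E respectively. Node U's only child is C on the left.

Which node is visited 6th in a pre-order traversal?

C

Pre-order visits the node, then its left subtree, then its right subtree.
Visit P.
At P: go left to B.
  Visit B.
  At B: go left to A.
    Visit A.
    At A: go left to S.
      S is a leaf — visit S.
    At A: go right to U.
      Visit U.
      At U: go left to C.
        Visit C.
        At C: go left to J.
          J is a leaf — visit J.
        At C: go right to E.
          E is a leaf — visit E.
      At U: no right child.
  At B: no right child.
At P: go right to G.
  G is a leaf — visit G.
Full pre-order sequence: P, B, A, S, U, C, J, E, G.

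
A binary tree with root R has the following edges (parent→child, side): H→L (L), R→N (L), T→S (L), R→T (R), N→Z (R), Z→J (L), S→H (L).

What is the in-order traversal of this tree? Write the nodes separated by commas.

In-order visits the left subtree, then the node, then the right subtree.
At R: go left to N.
  At N: no left child.
  Visit N.
  At N: go right to Z.
    At Z: go left to J.
      J is a leaf — visit J.
    Visit Z.
    At Z: no right child.
Visit R.
At R: go right to T.
  At T: go left to S.
    At S: go left to H.
      At H: go left to L.
        L is a leaf — visit L.
      Visit H.
      At H: no right child.
    Visit S.
    At S: no right child.
  Visit T.
  At T: no right child.

N, J, Z, R, L, H, S, T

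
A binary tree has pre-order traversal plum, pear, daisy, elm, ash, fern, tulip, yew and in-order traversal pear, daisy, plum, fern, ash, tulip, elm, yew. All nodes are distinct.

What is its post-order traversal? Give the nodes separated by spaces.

The first element of pre-order is the root; it splits in-order into left and right subtrees.
Root plum: left subtree has 2 nodes {pear, daisy}, right has 5 {fern, ash, tulip, elm, yew}.
  Root pear: left subtree has 0 nodes { }, right has 1 {daisy}.
  Root elm: left subtree has 3 nodes {fern, ash, tulip}, right has 1 {yew}.
    Root ash: left subtree has 1 node {fern}, right has 1 {tulip}.

daisy pear fern tulip ash yew elm plum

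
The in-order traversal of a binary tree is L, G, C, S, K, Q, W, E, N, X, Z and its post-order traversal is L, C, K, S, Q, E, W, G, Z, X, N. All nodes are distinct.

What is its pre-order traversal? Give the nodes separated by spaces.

N G L W Q S C K E X Z

The last element of post-order is the root; it splits in-order into left and right subtrees.
Root N: left subtree has 8 nodes {L, G, C, S, K, Q, W, E}, right has 2 {X, Z}.
  Root G: left subtree has 1 node {L}, right has 6 {C, S, K, Q, W, E}.
    Root W: left subtree has 4 nodes {C, S, K, Q}, right has 1 {E}.
      Root Q: left subtree has 3 nodes {C, S, K}, right has 0 { }.
        Root S: left subtree has 1 node {C}, right has 1 {K}.
  Root X: left subtree has 0 nodes { }, right has 1 {Z}.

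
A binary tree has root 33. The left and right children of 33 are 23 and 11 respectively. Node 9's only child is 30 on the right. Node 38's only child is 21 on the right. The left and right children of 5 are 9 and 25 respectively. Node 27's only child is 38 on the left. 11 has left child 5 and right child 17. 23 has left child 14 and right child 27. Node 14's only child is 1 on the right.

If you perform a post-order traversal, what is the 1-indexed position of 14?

Post-order visits the left subtree, then the right subtree, then the node.
At 33: go left to 23.
  At 23: go left to 14.
    At 14: no left child.
    At 14: go right to 1.
      1 is a leaf — visit 1.
    Visit 14.
  At 23: go right to 27.
    At 27: go left to 38.
      At 38: no left child.
      At 38: go right to 21.
        21 is a leaf — visit 21.
      Visit 38.
    At 27: no right child.
    Visit 27.
  Visit 23.
At 33: go right to 11.
  At 11: go left to 5.
    At 5: go left to 9.
      At 9: no left child.
      At 9: go right to 30.
        30 is a leaf — visit 30.
      Visit 9.
    At 5: go right to 25.
      25 is a leaf — visit 25.
    Visit 5.
  At 11: go right to 17.
    17 is a leaf — visit 17.
  Visit 11.
Visit 33.
Full post-order sequence: 1, 14, 21, 38, 27, 23, 30, 9, 25, 5, 17, 11, 33.

2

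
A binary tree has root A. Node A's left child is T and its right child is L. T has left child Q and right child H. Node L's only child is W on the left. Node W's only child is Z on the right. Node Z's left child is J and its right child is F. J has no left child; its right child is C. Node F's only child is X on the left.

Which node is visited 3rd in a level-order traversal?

Level-order visits nodes level by level from the root, left to right within each level.
Level 0: A
Level 1: T, L
Level 2: Q, H, W
Level 3: Z
Level 4: J, F
Level 5: C, X
Full level-order sequence: A, T, L, Q, H, W, Z, J, F, C, X.

L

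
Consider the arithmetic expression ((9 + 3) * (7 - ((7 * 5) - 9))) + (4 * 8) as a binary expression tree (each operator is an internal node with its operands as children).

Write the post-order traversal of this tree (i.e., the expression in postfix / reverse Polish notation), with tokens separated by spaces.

Post-order on an expression tree gives postfix notation: for each operator, emit left operand, right operand, then the operator.

9 3 + 7 7 5 * 9 - - * 4 8 * +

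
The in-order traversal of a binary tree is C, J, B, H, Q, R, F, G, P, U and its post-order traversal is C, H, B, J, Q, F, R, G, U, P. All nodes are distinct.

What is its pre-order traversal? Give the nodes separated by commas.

P, G, R, Q, J, C, B, H, F, U

The last element of post-order is the root; it splits in-order into left and right subtrees.
Root P: left subtree has 8 nodes {C, J, B, H, Q, R, F, G}, right has 1 {U}.
  Root G: left subtree has 7 nodes {C, J, B, H, Q, R, F}, right has 0 { }.
    Root R: left subtree has 5 nodes {C, J, B, H, Q}, right has 1 {F}.
      Root Q: left subtree has 4 nodes {C, J, B, H}, right has 0 { }.
        Root J: left subtree has 1 node {C}, right has 2 {B, H}.
          Root B: left subtree has 0 nodes { }, right has 1 {H}.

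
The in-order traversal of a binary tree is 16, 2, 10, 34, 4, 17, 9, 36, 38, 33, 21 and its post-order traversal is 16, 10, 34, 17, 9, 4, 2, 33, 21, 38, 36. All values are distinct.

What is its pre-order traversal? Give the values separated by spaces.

The last element of post-order is the root; it splits in-order into left and right subtrees.
Root 36: left subtree has 7 nodes {16, 2, 10, 34, 4, 17, 9}, right has 3 {38, 33, 21}.
  Root 2: left subtree has 1 node {16}, right has 5 {10, 34, 4, 17, 9}.
    Root 4: left subtree has 2 nodes {10, 34}, right has 2 {17, 9}.
      Root 34: left subtree has 1 node {10}, right has 0 { }.
      Root 9: left subtree has 1 node {17}, right has 0 { }.
  Root 38: left subtree has 0 nodes { }, right has 2 {33, 21}.
    Root 21: left subtree has 1 node {33}, right has 0 { }.

36 2 16 4 34 10 9 17 38 21 33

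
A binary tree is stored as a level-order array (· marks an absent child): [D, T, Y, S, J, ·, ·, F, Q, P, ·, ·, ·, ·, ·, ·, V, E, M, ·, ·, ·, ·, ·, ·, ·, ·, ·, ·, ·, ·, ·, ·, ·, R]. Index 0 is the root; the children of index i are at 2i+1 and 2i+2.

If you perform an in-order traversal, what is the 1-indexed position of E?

In-order visits the left subtree, then the node, then the right subtree.
At D: go left to T.
  At T: go left to S.
    At S: go left to F.
      At F: no left child.
      Visit F.
      At F: go right to V.
        At V: no left child.
        Visit V.
        At V: go right to R.
          R is a leaf — visit R.
    Visit S.
    At S: go right to Q.
      At Q: go left to E.
        E is a leaf — visit E.
      Visit Q.
      At Q: go right to M.
        M is a leaf — visit M.
  Visit T.
  At T: go right to J.
    At J: go left to P.
      P is a leaf — visit P.
    Visit J.
    At J: no right child.
Visit D.
At D: go right to Y.
  Y is a leaf — visit Y.
Full in-order sequence: F, V, R, S, E, Q, M, T, P, J, D, Y.

5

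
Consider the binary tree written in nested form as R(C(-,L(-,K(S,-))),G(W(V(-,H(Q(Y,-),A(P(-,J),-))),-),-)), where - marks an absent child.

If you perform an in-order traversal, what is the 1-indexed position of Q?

8

In-order visits the left subtree, then the node, then the right subtree.
At R: go left to C.
  At C: no left child.
  Visit C.
  At C: go right to L.
    At L: no left child.
    Visit L.
    At L: go right to K.
      At K: go left to S.
        S is a leaf — visit S.
      Visit K.
      At K: no right child.
Visit R.
At R: go right to G.
  At G: go left to W.
    At W: go left to V.
      At V: no left child.
      Visit V.
      At V: go right to H.
        At H: go left to Q.
          At Q: go left to Y.
            Y is a leaf — visit Y.
          Visit Q.
          At Q: no right child.
        Visit H.
        At H: go right to A.
          At A: go left to P.
            At P: no left child.
            Visit P.
            At P: go right to J.
              J is a leaf — visit J.
          Visit A.
          At A: no right child.
    Visit W.
    At W: no right child.
  Visit G.
  At G: no right child.
Full in-order sequence: C, L, S, K, R, V, Y, Q, H, P, J, A, W, G.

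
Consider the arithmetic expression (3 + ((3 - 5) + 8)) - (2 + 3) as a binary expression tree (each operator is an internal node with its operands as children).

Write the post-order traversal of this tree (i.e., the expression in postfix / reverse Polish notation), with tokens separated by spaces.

3 3 5 - 8 + + 2 3 + -

Post-order on an expression tree gives postfix notation: for each operator, emit left operand, right operand, then the operator.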